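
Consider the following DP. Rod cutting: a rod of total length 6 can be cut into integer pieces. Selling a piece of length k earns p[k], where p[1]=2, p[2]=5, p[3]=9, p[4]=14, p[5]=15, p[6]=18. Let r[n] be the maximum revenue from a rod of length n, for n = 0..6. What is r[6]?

   n    0    1    2    3    4    5    6
r[n]    0    2    5    9   14   16   19

19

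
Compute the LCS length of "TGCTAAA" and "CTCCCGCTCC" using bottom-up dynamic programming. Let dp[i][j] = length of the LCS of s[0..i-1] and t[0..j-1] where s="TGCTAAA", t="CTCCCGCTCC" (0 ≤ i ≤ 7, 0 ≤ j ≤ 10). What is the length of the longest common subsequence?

4

   ''  C  T  C  C  C  G  C  T  C  C
''  0  0  0  0  0  0  0  0  0  0  0
 T  0  0  1  1  1  1  1  1  1  1  1
 G  0  0  1  1  1  1  2  2  2  2  2
 C  0  1  1  2  2  2  2  3  3  3  3
 T  0  1  2  2  2  2  2  3  4  4  4
 A  0  1  2  2  2  2  2  3  4  4  4
 A  0  1  2  2  2  2  2  3  4  4  4
 A  0  1  2  2  2  2  2  3  4  4  4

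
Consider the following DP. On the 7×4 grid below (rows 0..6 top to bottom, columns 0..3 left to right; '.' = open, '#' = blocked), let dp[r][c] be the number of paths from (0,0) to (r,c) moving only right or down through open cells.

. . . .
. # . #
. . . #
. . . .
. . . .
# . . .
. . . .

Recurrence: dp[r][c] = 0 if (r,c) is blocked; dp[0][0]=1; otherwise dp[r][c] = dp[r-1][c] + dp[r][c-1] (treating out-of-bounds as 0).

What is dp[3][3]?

4

r\c   0   1   2   3
  0   1   1   1   1
  1   1   0   1   0
  2   1   1   2   0
  3   1   2   4   4
  4   1   3   7  11
  5   0   3  10  21
  6   0   3  13  34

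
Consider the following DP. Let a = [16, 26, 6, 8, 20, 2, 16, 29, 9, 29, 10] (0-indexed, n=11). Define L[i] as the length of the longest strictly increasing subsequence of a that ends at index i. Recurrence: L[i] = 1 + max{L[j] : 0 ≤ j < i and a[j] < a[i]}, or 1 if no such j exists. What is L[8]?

3

   i    0    1    2    3    4    5    6    7    8    9   10
a[i]   16   26    6    8   20    2   16   29    9   29   10
L[i]    1    2    1    2    3    1    3    4    3    4    4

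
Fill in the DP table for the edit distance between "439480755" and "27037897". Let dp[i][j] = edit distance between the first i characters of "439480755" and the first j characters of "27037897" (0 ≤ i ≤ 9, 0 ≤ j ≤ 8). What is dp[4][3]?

   ''  2  7  0  3  7  8  9  7
''  0  1  2  3  4  5  6  7  8
 4  1  1  2  3  4  5  6  7  8
 3  2  2  2  3  3  4  5  6  7
 9  3  3  3  3  4  4  5  5  6
 4  4  4  4  4  4  5  5  6  6
 8  5  5  5  5  5  5  5  6  7
 0  6  6  6  5  6  6  6  6  7
 7  7  7  6  6  6  6  7  7  6
 5  8  8  7  7  7  7  7  8  7
 5  9  9  8  8  8  8  8  8  8

4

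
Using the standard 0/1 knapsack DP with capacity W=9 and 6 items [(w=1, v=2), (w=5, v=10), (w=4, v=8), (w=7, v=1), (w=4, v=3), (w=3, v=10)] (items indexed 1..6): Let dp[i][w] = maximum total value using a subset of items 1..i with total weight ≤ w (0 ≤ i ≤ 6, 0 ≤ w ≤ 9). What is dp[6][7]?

i\w   0   1   2   3   4   5   6   7   8   9
  0   0   0   0   0   0   0   0   0   0   0
  1   0   2   2   2   2   2   2   2   2   2
  2   0   2   2   2   2  10  12  12  12  12
  3   0   2   2   2   8  10  12  12  12  18
  4   0   2   2   2   8  10  12  12  12  18
  5   0   2   2   2   8  10  12  12  12  18
  6   0   2   2  10  12  12  12  18  20  22

18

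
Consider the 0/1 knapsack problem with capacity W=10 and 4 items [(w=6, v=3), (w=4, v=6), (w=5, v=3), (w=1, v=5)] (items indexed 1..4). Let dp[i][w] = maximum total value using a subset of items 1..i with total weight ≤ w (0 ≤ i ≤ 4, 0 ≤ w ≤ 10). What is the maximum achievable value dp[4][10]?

i\w   0   1   2   3   4   5   6   7   8   9  10
  0   0   0   0   0   0   0   0   0   0   0   0
  1   0   0   0   0   0   0   3   3   3   3   3
  2   0   0   0   0   6   6   6   6   6   6   9
  3   0   0   0   0   6   6   6   6   6   9   9
  4   0   5   5   5   6  11  11  11  11  11  14

14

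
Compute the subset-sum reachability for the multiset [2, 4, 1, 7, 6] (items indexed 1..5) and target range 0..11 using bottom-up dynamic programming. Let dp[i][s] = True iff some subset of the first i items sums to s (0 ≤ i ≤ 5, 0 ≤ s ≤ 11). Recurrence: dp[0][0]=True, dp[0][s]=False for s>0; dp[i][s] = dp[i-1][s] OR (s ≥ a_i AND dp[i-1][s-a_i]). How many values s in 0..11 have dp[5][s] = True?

12

i\s   0   1   2   3   4   5   6   7   8   9  10  11
  0   T   F   F   F   F   F   F   F   F   F   F   F
  1   T   F   T   F   F   F   F   F   F   F   F   F
  2   T   F   T   F   T   F   T   F   F   F   F   F
  3   T   T   T   T   T   T   T   T   F   F   F   F
  4   T   T   T   T   T   T   T   T   T   T   T   T
  5   T   T   T   T   T   T   T   T   T   T   T   T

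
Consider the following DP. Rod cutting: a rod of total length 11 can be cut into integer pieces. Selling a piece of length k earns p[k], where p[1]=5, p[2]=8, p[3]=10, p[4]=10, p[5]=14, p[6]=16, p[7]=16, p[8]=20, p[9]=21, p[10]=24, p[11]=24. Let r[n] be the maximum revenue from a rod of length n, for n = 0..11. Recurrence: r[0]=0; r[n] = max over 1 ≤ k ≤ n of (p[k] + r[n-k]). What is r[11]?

55

   n    0    1    2    3    4    5    6    7    8    9   10   11
r[n]    0    5   10   15   20   25   30   35   40   45   50   55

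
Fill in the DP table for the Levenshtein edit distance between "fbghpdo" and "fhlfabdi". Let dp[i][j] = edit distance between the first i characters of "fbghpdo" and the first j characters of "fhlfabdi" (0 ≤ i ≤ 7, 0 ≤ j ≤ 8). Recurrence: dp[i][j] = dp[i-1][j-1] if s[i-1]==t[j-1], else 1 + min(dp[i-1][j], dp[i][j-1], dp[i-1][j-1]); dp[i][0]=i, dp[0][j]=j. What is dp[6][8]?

   ''  f  h  l  f  a  b  d  i
''  0  1  2  3  4  5  6  7  8
 f  1  0  1  2  3  4  5  6  7
 b  2  1  1  2  3  4  4  5  6
 g  3  2  2  2  3  4  5  5  6
 h  4  3  2  3  3  4  5  6  6
 p  5  4  3  3  4  4  5  6  7
 d  6  5  4  4  4  5  5  5  6
 o  7  6  5  5  5  5  6  6  6

6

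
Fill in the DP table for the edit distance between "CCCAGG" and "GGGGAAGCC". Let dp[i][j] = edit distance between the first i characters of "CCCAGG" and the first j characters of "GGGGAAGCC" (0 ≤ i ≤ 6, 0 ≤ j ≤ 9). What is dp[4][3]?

4

   ''  G  G  G  G  A  A  G  C  C
''  0  1  2  3  4  5  6  7  8  9
 C  1  1  2  3  4  5  6  7  7  8
 C  2  2  2  3  4  5  6  7  7  7
 C  3  3  3  3  4  5  6  7  7  7
 A  4  4  4  4  4  4  5  6  7  8
 G  5  4  4  4  4  5  5  5  6  7
 G  6  5  4  4  4  5  6  5  6  7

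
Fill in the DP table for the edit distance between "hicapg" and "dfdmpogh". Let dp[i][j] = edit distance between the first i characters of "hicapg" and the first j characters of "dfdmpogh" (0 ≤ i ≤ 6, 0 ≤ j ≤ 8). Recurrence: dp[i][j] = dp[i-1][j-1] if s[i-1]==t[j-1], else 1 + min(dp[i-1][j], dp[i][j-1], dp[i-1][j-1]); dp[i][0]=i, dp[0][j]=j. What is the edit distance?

6

   ''  d  f  d  m  p  o  g  h
''  0  1  2  3  4  5  6  7  8
 h  1  1  2  3  4  5  6  7  7
 i  2  2  2  3  4  5  6  7  8
 c  3  3  3  3  4  5  6  7  8
 a  4  4  4  4  4  5  6  7  8
 p  5  5  5  5  5  4  5  6  7
 g  6  6  6  6  6  5  5  5  6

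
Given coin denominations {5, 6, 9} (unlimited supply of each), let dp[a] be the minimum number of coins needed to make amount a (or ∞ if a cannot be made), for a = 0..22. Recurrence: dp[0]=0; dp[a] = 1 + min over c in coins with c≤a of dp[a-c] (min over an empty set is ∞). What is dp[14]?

2

 a  0  1  2  3  4  5  6  7  8  9 10 11 12 13 14 15 16 17 18 19 20 21 22
dp  0  -  -  -  -  1  1  -  -  1  2  2  2  -  2  2  3  3  2  3  3  3  4
(- denotes ∞ / unreachable)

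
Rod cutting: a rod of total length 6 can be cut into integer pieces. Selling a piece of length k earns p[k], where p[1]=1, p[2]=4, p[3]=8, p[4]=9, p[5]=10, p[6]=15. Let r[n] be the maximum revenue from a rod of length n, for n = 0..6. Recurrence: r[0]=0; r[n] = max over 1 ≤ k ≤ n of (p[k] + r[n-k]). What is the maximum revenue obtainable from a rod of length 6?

   n    0    1    2    3    4    5    6
r[n]    0    1    4    8    9   12   16

16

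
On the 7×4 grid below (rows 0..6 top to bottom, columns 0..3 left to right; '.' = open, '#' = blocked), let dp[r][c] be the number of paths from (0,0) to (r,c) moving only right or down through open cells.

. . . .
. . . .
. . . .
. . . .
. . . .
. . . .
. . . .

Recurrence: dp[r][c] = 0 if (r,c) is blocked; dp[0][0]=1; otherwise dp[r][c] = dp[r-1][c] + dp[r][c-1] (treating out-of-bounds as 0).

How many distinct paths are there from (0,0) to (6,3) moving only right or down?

r\c   0   1   2   3
  0   1   1   1   1
  1   1   2   3   4
  2   1   3   6  10
  3   1   4  10  20
  4   1   5  15  35
  5   1   6  21  56
  6   1   7  28  84

84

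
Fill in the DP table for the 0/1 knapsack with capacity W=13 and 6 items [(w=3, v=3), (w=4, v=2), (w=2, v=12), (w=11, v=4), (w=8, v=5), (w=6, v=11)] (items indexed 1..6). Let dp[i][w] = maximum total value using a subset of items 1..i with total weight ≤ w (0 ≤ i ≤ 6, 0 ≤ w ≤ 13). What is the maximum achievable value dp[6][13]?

26

i\w   0   1   2   3   4   5   6   7   8   9  10  11  12  13
  0   0   0   0   0   0   0   0   0   0   0   0   0   0   0
  1   0   0   0   3   3   3   3   3   3   3   3   3   3   3
  2   0   0   0   3   3   3   3   5   5   5   5   5   5   5
  3   0   0  12  12  12  15  15  15  15  17  17  17  17  17
  4   0   0  12  12  12  15  15  15  15  17  17  17  17  17
  5   0   0  12  12  12  15  15  15  15  17  17  17  17  20
  6   0   0  12  12  12  15  15  15  23  23  23  26  26  26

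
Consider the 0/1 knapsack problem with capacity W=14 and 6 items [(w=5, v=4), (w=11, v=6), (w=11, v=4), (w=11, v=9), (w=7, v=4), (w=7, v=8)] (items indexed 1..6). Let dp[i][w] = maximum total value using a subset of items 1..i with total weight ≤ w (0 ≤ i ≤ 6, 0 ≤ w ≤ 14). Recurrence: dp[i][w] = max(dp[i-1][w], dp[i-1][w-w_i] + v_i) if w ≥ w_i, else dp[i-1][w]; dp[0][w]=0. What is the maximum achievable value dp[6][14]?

i\w   0   1   2   3   4   5   6   7   8   9  10  11  12  13  14
  0   0   0   0   0   0   0   0   0   0   0   0   0   0   0   0
  1   0   0   0   0   0   4   4   4   4   4   4   4   4   4   4
  2   0   0   0   0   0   4   4   4   4   4   4   6   6   6   6
  3   0   0   0   0   0   4   4   4   4   4   4   6   6   6   6
  4   0   0   0   0   0   4   4   4   4   4   4   9   9   9   9
  5   0   0   0   0   0   4   4   4   4   4   4   9   9   9   9
  6   0   0   0   0   0   4   4   8   8   8   8   9  12  12  12

12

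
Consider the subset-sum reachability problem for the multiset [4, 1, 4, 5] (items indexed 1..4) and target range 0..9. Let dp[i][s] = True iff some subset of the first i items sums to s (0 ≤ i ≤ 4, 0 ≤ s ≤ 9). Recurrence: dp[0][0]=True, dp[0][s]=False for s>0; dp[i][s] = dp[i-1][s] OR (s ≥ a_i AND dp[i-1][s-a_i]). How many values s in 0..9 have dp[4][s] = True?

i\s   0   1   2   3   4   5   6   7   8   9
  0   T   F   F   F   F   F   F   F   F   F
  1   T   F   F   F   T   F   F   F   F   F
  2   T   T   F   F   T   T   F   F   F   F
  3   T   T   F   F   T   T   F   F   T   T
  4   T   T   F   F   T   T   T   F   T   T

7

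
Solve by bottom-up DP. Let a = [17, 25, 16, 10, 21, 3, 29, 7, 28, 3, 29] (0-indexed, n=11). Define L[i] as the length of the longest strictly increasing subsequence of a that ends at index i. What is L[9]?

   i    0    1    2    3    4    5    6    7    8    9   10
a[i]   17   25   16   10   21    3   29    7   28    3   29
L[i]    1    2    1    1    2    1    3    2    3    1    4

1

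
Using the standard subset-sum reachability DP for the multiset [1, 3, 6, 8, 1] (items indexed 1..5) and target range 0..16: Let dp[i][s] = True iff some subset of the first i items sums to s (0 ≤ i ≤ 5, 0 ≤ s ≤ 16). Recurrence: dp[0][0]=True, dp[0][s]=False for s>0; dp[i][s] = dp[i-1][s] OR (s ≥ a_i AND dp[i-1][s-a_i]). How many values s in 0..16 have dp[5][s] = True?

17

i\s   0   1   2   3   4   5   6   7   8   9  10  11  12  13  14  15  16
  0   T   F   F   F   F   F   F   F   F   F   F   F   F   F   F   F   F
  1   T   T   F   F   F   F   F   F   F   F   F   F   F   F   F   F   F
  2   T   T   F   T   T   F   F   F   F   F   F   F   F   F   F   F   F
  3   T   T   F   T   T   F   T   T   F   T   T   F   F   F   F   F   F
  4   T   T   F   T   T   F   T   T   T   T   T   T   T   F   T   T   F
  5   T   T   T   T   T   T   T   T   T   T   T   T   T   T   T   T   T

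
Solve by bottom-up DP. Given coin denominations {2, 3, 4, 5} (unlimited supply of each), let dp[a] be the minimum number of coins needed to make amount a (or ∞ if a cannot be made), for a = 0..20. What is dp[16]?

 a  0  1  2  3  4  5  6  7  8  9 10 11 12 13 14 15 16 17 18 19 20
dp  0  -  1  1  1  1  2  2  2  2  2  3  3  3  3  3  4  4  4  4  4
(- denotes ∞ / unreachable)

4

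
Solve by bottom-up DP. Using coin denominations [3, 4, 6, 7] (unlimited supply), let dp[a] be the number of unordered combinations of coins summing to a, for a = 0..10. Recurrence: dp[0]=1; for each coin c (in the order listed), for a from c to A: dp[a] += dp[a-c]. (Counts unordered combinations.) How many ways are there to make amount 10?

3

after  coin     0     1     2     3     4     5     6     7     8     9    10
          3     1     0     0     1     0     0     1     0     0     1     0
          4     1     0     0     1     1     0     1     1     1     1     1
          6     1     0     0     1     1     0     2     1     1     2     2
          7     1     0     0     1     1     0     2     2     1     2     3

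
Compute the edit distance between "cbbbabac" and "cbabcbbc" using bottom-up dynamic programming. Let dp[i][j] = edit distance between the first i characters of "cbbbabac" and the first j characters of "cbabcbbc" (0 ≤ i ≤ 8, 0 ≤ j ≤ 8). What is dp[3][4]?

1

   ''  c  b  a  b  c  b  b  c
''  0  1  2  3  4  5  6  7  8
 c  1  0  1  2  3  4  5  6  7
 b  2  1  0  1  2  3  4  5  6
 b  3  2  1  1  1  2  3  4  5
 b  4  3  2  2  1  2  2  3  4
 a  5  4  3  2  2  2  3  3  4
 b  6  5  4  3  2  3  2  3  4
 a  7  6  5  4  3  3  3  3  4
 c  8  7  6  5  4  3  4  4  3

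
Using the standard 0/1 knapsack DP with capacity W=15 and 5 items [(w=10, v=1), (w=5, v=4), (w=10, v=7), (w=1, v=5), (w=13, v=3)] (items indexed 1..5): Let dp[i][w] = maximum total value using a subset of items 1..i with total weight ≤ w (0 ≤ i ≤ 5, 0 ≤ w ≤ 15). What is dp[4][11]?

12

i\w   0   1   2   3   4   5   6   7   8   9  10  11  12  13  14  15
  0   0   0   0   0   0   0   0   0   0   0   0   0   0   0   0   0
  1   0   0   0   0   0   0   0   0   0   0   1   1   1   1   1   1
  2   0   0   0   0   0   4   4   4   4   4   4   4   4   4   4   5
  3   0   0   0   0   0   4   4   4   4   4   7   7   7   7   7  11
  4   0   5   5   5   5   5   9   9   9   9   9  12  12  12  12  12
  5   0   5   5   5   5   5   9   9   9   9   9  12  12  12  12  12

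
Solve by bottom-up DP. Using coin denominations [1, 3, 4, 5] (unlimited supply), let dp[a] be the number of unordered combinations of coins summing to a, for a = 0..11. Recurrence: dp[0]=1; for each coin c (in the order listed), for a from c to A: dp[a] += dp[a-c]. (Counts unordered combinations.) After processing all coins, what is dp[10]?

after  coin     0     1     2     3     4     5     6     7     8     9    10    11
          1     1     1     1     1     1     1     1     1     1     1     1     1
          3     1     1     1     2     2     2     3     3     3     4     4     4
          4     1     1     1     2     3     3     4     5     6     7     8     9
          5     1     1     1     2     3     4     5     6     8    10    12    14

12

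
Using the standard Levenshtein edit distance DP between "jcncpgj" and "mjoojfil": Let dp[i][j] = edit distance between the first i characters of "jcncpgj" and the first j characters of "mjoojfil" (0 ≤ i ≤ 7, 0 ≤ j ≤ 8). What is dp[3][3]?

3

   ''  m  j  o  o  j  f  i  l
''  0  1  2  3  4  5  6  7  8
 j  1  1  1  2  3  4  5  6  7
 c  2  2  2  2  3  4  5  6  7
 n  3  3  3  3  3  4  5  6  7
 c  4  4  4  4  4  4  5  6  7
 p  5  5  5  5  5  5  5  6  7
 g  6  6  6  6  6  6  6  6  7
 j  7  7  6  7  7  6  7  7  7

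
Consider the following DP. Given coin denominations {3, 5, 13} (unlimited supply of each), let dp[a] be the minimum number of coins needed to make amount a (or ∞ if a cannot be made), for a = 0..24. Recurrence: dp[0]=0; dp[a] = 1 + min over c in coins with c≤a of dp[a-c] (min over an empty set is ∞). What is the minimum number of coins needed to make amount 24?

 a  0  1  2  3  4  5  6  7  8  9 10 11 12 13 14 15 16 17 18 19 20 21 22 23 24
dp  0  -  -  1  -  1  2  -  2  3  2  3  4  1  4  3  2  5  2  3  4  3  4  3  4
(- denotes ∞ / unreachable)

4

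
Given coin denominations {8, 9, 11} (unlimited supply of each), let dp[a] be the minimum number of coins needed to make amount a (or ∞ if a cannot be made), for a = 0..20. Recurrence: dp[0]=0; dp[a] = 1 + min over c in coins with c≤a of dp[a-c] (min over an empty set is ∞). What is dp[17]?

 a  0  1  2  3  4  5  6  7  8  9 10 11 12 13 14 15 16 17 18 19 20
dp  0  -  -  -  -  -  -  -  1  1  -  1  -  -  -  -  2  2  2  2  2
(- denotes ∞ / unreachable)

2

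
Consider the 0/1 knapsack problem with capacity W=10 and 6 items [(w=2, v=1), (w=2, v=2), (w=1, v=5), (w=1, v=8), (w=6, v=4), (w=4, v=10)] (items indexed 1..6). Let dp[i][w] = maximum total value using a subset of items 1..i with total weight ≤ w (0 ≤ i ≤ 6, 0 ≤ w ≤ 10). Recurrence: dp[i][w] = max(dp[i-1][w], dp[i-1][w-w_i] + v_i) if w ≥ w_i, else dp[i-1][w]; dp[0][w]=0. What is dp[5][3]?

i\w   0   1   2   3   4   5   6   7   8   9  10
  0   0   0   0   0   0   0   0   0   0   0   0
  1   0   0   1   1   1   1   1   1   1   1   1
  2   0   0   2   2   3   3   3   3   3   3   3
  3   0   5   5   7   7   8   8   8   8   8   8
  4   0   8  13  13  15  15  16  16  16  16  16
  5   0   8  13  13  15  15  16  16  17  17  19
  6   0   8  13  13  15  18  23  23  25  25  26

13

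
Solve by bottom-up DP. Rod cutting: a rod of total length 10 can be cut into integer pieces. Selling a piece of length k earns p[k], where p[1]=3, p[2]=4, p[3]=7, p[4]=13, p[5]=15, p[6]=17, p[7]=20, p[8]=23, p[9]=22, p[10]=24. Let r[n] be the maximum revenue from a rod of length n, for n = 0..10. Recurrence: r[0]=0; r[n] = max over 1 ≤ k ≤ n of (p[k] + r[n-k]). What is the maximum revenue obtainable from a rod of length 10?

32

   n    0    1    2    3    4    5    6    7    8    9   10
r[n]    0    3    6    9   13   16   19   22   26   29   32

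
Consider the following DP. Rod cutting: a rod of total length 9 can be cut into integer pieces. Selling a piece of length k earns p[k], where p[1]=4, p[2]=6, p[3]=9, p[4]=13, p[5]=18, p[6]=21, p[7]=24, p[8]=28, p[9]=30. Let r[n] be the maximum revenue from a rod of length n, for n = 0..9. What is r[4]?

   n    0    1    2    3    4    5    6    7    8    9
r[n]    0    4    8   12   16   20   24   28   32   36

16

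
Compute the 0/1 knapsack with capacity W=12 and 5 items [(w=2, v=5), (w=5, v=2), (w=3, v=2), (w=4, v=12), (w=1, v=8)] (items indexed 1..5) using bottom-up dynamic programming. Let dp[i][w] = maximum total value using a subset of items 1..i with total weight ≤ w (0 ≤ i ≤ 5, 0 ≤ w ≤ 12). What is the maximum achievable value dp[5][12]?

i\w   0   1   2   3   4   5   6   7   8   9  10  11  12
  0   0   0   0   0   0   0   0   0   0   0   0   0   0
  1   0   0   5   5   5   5   5   5   5   5   5   5   5
  2   0   0   5   5   5   5   5   7   7   7   7   7   7
  3   0   0   5   5   5   7   7   7   7   7   9   9   9
  4   0   0   5   5  12  12  17  17  17  19  19  19  19
  5   0   8   8  13  13  20  20  25  25  25  27  27  27

27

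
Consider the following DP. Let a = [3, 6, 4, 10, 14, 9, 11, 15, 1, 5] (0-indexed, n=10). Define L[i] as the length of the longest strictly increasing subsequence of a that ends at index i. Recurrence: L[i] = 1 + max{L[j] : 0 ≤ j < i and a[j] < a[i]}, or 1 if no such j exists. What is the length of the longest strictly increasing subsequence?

5

   i    0    1    2    3    4    5    6    7    8    9
a[i]    3    6    4   10   14    9   11   15    1    5
L[i]    1    2    2    3    4    3    4    5    1    3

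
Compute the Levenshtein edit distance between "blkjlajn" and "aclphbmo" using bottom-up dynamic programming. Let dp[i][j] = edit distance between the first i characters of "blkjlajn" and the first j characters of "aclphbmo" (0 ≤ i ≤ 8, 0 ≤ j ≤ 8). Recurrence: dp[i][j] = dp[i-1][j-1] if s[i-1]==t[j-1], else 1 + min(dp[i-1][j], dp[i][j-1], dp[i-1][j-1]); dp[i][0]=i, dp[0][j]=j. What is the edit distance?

   ''  a  c  l  p  h  b  m  o
''  0  1  2  3  4  5  6  7  8
 b  1  1  2  3  4  5  5  6  7
 l  2  2  2  2  3  4  5  6  7
 k  3  3  3  3  3  4  5  6  7
 j  4  4  4  4  4  4  5  6  7
 l  5  5  5  4  5  5  5  6  7
 a  6  5  6  5  5  6  6  6  7
 j  7  6  6  6  6  6  7  7  7
 n  8  7  7  7  7  7  7  8  8

8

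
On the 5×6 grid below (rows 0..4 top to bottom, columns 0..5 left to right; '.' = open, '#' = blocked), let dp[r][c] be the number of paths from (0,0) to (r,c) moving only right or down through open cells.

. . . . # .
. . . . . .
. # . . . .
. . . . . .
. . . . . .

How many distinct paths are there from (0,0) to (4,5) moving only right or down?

r\c   0   1   2   3   4   5
  0   1   1   1   1   0   0
  1   1   2   3   4   4   4
  2   1   0   3   7  11  15
  3   1   1   4  11  22  37
  4   1   2   6  17  39  76

76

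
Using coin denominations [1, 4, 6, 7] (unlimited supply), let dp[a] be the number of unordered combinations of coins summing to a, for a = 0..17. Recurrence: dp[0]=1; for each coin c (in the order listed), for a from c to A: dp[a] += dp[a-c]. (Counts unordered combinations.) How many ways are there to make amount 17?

16

after  coin     0     1     2     3     4     5     6     7     8     9    10    11    12    13    14    15    16    17
          1     1     1     1     1     1     1     1     1     1     1     1     1     1     1     1     1     1     1
          4     1     1     1     1     2     2     2     2     3     3     3     3     4     4     4     4     5     5
          6     1     1     1     1     2     2     3     3     4     4     5     5     7     7     8     8    10    10
          7     1     1     1     1     2     2     3     4     5     5     6     7     9    10    12    13    15    16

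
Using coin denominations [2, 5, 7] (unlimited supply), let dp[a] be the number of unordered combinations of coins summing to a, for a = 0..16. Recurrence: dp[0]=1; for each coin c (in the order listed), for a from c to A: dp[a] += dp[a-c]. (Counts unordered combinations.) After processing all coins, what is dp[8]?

after  coin     0     1     2     3     4     5     6     7     8     9    10    11    12    13    14    15    16
          2     1     0     1     0     1     0     1     0     1     0     1     0     1     0     1     0     1
          5     1     0     1     0     1     1     1     1     1     1     2     1     2     1     2     2     2
          7     1     0     1     0     1     1     1     2     1     2     2     2     3     2     4     3     4

1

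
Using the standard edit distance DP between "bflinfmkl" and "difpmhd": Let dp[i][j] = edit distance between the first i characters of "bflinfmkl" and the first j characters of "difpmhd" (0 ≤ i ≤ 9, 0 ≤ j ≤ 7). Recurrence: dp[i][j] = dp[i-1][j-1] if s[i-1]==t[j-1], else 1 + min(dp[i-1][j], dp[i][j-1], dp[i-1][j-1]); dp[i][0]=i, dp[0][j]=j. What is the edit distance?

7

   ''  d  i  f  p  m  h  d
''  0  1  2  3  4  5  6  7
 b  1  1  2  3  4  5  6  7
 f  2  2  2  2  3  4  5  6
 l  3  3  3  3  3  4  5  6
 i  4  4  3  4  4  4  5  6
 n  5  5  4  4  5  5  5  6
 f  6  6  5  4  5  6  6  6
 m  7  7  6  5  5  5  6  7
 k  8  8  7  6  6  6  6  7
 l  9  9  8  7  7  7  7  7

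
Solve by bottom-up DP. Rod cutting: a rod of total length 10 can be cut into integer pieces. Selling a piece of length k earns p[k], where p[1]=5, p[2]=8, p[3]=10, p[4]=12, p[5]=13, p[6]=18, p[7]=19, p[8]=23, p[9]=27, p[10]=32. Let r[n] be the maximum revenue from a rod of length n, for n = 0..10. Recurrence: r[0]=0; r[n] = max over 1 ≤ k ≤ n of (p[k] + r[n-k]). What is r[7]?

35

   n    0    1    2    3    4    5    6    7    8    9   10
r[n]    0    5   10   15   20   25   30   35   40   45   50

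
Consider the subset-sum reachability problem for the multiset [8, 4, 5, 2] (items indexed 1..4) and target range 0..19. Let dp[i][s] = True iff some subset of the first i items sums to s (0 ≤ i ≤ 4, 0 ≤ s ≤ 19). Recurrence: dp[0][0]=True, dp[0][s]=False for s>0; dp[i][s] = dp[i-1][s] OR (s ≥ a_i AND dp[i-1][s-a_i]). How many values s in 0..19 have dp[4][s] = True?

i\s   0   1   2   3   4   5   6   7   8   9  10  11  12  13  14  15  16  17  18  19
  0   T   F   F   F   F   F   F   F   F   F   F   F   F   F   F   F   F   F   F   F
  1   T   F   F   F   F   F   F   F   T   F   F   F   F   F   F   F   F   F   F   F
  2   T   F   F   F   T   F   F   F   T   F   F   F   T   F   F   F   F   F   F   F
  3   T   F   F   F   T   T   F   F   T   T   F   F   T   T   F   F   F   T   F   F
  4   T   F   T   F   T   T   T   T   T   T   T   T   T   T   T   T   F   T   F   T

16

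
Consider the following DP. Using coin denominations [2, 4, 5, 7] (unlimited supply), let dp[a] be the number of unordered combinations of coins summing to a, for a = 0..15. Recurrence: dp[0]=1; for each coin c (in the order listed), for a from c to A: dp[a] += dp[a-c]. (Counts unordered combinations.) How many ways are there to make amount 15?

7

after  coin     0     1     2     3     4     5     6     7     8     9    10    11    12    13    14    15
          2     1     0     1     0     1     0     1     0     1     0     1     0     1     0     1     0
          4     1     0     1     0     2     0     2     0     3     0     3     0     4     0     4     0
          5     1     0     1     0     2     1     2     1     3     2     4     2     5     3     6     4
          7     1     0     1     0     2     1     2     2     3     3     4     4     6     5     8     7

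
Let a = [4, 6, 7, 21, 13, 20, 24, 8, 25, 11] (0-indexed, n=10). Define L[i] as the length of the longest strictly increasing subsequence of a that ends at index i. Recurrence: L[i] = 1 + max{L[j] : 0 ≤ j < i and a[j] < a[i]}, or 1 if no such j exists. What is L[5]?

   i    0    1    2    3    4    5    6    7    8    9
a[i]    4    6    7   21   13   20   24    8   25   11
L[i]    1    2    3    4    4    5    6    4    7    5

5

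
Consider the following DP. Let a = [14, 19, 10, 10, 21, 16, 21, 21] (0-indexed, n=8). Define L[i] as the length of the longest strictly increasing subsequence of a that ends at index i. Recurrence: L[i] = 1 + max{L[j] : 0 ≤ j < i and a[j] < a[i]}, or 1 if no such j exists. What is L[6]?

   i    0    1    2    3    4    5    6    7
a[i]   14   19   10   10   21   16   21   21
L[i]    1    2    1    1    3    2    3    3

3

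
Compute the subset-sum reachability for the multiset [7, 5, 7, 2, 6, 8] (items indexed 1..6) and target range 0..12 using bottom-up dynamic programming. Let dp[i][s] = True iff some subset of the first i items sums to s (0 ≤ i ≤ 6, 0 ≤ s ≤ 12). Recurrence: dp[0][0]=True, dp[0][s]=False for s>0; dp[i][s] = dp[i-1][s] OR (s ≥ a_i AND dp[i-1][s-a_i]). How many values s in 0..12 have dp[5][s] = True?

9

i\s   0   1   2   3   4   5   6   7   8   9  10  11  12
  0   T   F   F   F   F   F   F   F   F   F   F   F   F
  1   T   F   F   F   F   F   F   T   F   F   F   F   F
  2   T   F   F   F   F   T   F   T   F   F   F   F   T
  3   T   F   F   F   F   T   F   T   F   F   F   F   T
  4   T   F   T   F   F   T   F   T   F   T   F   F   T
  5   T   F   T   F   F   T   T   T   T   T   F   T   T
  6   T   F   T   F   F   T   T   T   T   T   T   T   T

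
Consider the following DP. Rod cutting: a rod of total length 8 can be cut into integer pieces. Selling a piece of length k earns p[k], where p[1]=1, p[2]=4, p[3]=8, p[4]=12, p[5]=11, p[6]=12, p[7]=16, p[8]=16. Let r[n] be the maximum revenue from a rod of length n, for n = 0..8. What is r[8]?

24

   n    0    1    2    3    4    5    6    7    8
r[n]    0    1    4    8   12   13   16   20   24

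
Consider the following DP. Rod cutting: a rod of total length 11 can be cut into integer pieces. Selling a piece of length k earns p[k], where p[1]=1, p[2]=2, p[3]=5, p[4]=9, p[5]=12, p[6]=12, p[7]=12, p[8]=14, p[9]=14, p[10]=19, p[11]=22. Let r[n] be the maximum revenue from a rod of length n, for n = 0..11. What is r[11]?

25

   n    0    1    2    3    4    5    6    7    8    9   10   11
r[n]    0    1    2    5    9   12   13   14   18   21   24   25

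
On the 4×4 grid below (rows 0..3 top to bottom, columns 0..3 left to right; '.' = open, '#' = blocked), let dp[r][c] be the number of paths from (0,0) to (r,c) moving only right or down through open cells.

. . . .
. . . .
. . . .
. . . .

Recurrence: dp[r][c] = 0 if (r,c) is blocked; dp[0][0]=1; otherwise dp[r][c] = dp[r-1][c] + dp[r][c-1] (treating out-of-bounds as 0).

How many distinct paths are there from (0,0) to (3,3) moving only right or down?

20

r\c   0   1   2   3
  0   1   1   1   1
  1   1   2   3   4
  2   1   3   6  10
  3   1   4  10  20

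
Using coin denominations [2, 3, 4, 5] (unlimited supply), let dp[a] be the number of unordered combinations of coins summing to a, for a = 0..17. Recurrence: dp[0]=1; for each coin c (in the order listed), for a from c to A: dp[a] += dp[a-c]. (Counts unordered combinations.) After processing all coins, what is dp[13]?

10

after  coin     0     1     2     3     4     5     6     7     8     9    10    11    12    13    14    15    16    17
          2     1     0     1     0     1     0     1     0     1     0     1     0     1     0     1     0     1     0
          3     1     0     1     1     1     1     2     1     2     2     2     2     3     2     3     3     3     3
          4     1     0     1     1     2     1     3     2     4     3     5     4     7     5     8     7    10     8
          5     1     0     1     1     2     2     3     3     5     5     7     7    10    10    13    14    17    18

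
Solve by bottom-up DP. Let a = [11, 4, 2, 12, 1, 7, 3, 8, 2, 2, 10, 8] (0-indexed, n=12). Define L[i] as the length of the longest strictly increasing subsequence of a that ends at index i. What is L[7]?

   i    0    1    2    3    4    5    6    7    8    9   10   11
a[i]   11    4    2   12    1    7    3    8    2    2   10    8
L[i]    1    1    1    2    1    2    2    3    2    2    4    3

3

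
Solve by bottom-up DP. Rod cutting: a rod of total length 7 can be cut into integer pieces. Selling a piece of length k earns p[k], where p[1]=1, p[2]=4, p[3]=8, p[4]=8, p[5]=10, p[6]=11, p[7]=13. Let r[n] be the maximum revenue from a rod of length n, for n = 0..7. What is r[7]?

   n    0    1    2    3    4    5    6    7
r[n]    0    1    4    8    9   12   16   17

17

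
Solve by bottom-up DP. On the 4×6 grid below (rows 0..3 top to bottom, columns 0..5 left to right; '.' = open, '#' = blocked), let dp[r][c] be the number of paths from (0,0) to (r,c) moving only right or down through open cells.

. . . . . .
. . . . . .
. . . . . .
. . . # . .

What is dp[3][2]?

10

r\c   0   1   2   3   4   5
  0   1   1   1   1   1   1
  1   1   2   3   4   5   6
  2   1   3   6  10  15  21
  3   1   4  10   0  15  36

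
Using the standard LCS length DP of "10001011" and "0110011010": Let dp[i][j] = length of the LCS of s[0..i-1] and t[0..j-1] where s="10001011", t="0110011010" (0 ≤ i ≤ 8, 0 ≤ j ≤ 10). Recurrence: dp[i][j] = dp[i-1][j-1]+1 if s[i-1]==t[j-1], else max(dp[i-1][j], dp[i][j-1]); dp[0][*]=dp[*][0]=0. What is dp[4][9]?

4

   ''  0  1  1  0  0  1  1  0  1  0
''  0  0  0  0  0  0  0  0  0  0  0
 1  0  0  1  1  1  1  1  1  1  1  1
 0  0  1  1  1  2  2  2  2  2  2  2
 0  0  1  1  1  2  3  3  3  3  3  3
 0  0  1  1  1  2  3  3  3  4  4  4
 1  0  1  2  2  2  3  4  4  4  5  5
 0  0  1  2  2  3  3  4  4  5  5  6
 1  0  1  2  3  3  3  4  5  5  6  6
 1  0  1  2  3  3  3  4  5  5  6  6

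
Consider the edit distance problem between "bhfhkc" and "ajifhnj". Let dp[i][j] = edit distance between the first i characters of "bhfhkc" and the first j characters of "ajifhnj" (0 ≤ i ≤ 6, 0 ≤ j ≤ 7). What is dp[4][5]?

3

   ''  a  j  i  f  h  n  j
''  0  1  2  3  4  5  6  7
 b  1  1  2  3  4  5  6  7
 h  2  2  2  3  4  4  5  6
 f  3  3  3  3  3  4  5  6
 h  4  4  4  4  4  3  4  5
 k  5  5  5  5  5  4  4  5
 c  6  6  6  6  6  5  5  5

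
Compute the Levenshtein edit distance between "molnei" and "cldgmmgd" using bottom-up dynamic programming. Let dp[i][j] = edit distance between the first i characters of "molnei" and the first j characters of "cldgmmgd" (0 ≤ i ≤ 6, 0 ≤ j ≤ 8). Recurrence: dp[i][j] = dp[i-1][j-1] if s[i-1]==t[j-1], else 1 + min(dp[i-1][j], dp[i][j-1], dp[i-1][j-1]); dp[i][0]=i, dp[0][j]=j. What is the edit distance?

8

   ''  c  l  d  g  m  m  g  d
''  0  1  2  3  4  5  6  7  8
 m  1  1  2  3  4  4  5  6  7
 o  2  2  2  3  4  5  5  6  7
 l  3  3  2  3  4  5  6  6  7
 n  4  4  3  3  4  5  6  7  7
 e  5  5  4  4  4  5  6  7  8
 i  6  6  5  5  5  5  6  7  8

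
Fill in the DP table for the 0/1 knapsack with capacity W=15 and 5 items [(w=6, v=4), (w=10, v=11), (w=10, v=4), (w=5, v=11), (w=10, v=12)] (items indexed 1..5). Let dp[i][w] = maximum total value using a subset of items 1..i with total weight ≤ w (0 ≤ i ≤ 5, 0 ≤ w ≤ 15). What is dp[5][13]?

15

i\w   0   1   2   3   4   5   6   7   8   9  10  11  12  13  14  15
  0   0   0   0   0   0   0   0   0   0   0   0   0   0   0   0   0
  1   0   0   0   0   0   0   4   4   4   4   4   4   4   4   4   4
  2   0   0   0   0   0   0   4   4   4   4  11  11  11  11  11  11
  3   0   0   0   0   0   0   4   4   4   4  11  11  11  11  11  11
  4   0   0   0   0   0  11  11  11  11  11  11  15  15  15  15  22
  5   0   0   0   0   0  11  11  11  11  11  12  15  15  15  15  23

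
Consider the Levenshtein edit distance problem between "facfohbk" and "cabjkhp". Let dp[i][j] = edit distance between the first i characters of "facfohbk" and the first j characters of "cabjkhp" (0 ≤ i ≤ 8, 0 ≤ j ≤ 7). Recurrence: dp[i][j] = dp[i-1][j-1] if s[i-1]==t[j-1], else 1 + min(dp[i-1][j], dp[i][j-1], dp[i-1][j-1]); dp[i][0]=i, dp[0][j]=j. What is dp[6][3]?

5

   ''  c  a  b  j  k  h  p
''  0  1  2  3  4  5  6  7
 f  1  1  2  3  4  5  6  7
 a  2  2  1  2  3  4  5  6
 c  3  2  2  2  3  4  5  6
 f  4  3  3  3  3  4  5  6
 o  5  4  4  4  4  4  5  6
 h  6  5  5  5  5  5  4  5
 b  7  6  6  5  6  6  5  5
 k  8  7  7  6  6  6  6  6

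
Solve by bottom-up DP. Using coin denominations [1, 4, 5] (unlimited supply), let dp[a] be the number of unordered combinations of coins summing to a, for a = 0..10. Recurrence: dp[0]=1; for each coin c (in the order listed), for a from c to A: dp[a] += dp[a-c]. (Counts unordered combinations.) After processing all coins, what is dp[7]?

3

after  coin     0     1     2     3     4     5     6     7     8     9    10
          1     1     1     1     1     1     1     1     1     1     1     1
          4     1     1     1     1     2     2     2     2     3     3     3
          5     1     1     1     1     2     3     3     3     4     5     6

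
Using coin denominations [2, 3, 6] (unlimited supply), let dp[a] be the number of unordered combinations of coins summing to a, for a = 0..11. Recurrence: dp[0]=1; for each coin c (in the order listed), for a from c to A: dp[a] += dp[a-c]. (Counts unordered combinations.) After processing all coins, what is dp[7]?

after  coin     0     1     2     3     4     5     6     7     8     9    10    11
          2     1     0     1     0     1     0     1     0     1     0     1     0
          3     1     0     1     1     1     1     2     1     2     2     2     2
          6     1     0     1     1     1     1     3     1     3     3     3     3

1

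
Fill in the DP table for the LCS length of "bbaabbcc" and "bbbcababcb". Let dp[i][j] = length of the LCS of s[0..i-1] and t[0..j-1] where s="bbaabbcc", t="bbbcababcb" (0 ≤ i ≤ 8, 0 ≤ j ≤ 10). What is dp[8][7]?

   ''  b  b  b  c  a  b  a  b  c  b
''  0  0  0  0  0  0  0  0  0  0  0
 b  0  1  1  1  1  1  1  1  1  1  1
 b  0  1  2  2  2  2  2  2  2  2  2
 a  0  1  2  2  2  3  3  3  3  3  3
 a  0  1  2  2  2  3  3  4  4  4  4
 b  0  1  2  3  3  3  4  4  5  5  5
 b  0  1  2  3  3  3  4  4  5  5  6
 c  0  1  2  3  4  4  4  4  5  6  6
 c  0  1  2  3  4  4  4  4  5  6  6

4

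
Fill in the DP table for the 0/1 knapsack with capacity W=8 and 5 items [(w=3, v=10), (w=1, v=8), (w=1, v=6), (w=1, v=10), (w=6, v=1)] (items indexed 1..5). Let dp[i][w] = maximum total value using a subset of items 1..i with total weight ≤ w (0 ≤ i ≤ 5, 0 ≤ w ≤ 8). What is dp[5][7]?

i\w   0   1   2   3   4   5   6   7   8
  0   0   0   0   0   0   0   0   0   0
  1   0   0   0  10  10  10  10  10  10
  2   0   8   8  10  18  18  18  18  18
  3   0   8  14  14  18  24  24  24  24
  4   0  10  18  24  24  28  34  34  34
  5   0  10  18  24  24  28  34  34  34

34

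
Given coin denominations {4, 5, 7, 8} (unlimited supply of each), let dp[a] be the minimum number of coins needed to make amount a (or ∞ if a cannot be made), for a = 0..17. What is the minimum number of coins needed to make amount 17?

 a  0  1  2  3  4  5  6  7  8  9 10 11 12 13 14 15 16 17
dp  0  -  -  -  1  1  -  1  1  2  2  2  2  2  2  2  2  3
(- denotes ∞ / unreachable)

3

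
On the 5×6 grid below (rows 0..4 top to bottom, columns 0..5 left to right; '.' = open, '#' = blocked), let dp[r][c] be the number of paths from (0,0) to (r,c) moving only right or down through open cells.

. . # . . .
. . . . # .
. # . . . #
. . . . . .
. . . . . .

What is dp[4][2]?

5

r\c   0   1   2   3   4   5
  0   1   1   0   0   0   0
  1   1   2   2   2   0   0
  2   1   0   2   4   4   0
  3   1   1   3   7  11  11
  4   1   2   5  12  23  34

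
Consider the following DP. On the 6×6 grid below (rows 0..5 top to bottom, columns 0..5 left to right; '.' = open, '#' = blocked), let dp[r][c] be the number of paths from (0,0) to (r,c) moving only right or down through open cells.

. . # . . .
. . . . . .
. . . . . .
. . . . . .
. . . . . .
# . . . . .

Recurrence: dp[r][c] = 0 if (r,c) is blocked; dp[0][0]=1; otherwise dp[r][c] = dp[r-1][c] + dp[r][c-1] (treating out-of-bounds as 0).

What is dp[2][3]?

7

r\c   0   1   2   3   4   5
  0   1   1   0   0   0   0
  1   1   2   2   2   2   2
  2   1   3   5   7   9  11
  3   1   4   9  16  25  36
  4   1   5  14  30  55  91
  5   0   5  19  49 104 195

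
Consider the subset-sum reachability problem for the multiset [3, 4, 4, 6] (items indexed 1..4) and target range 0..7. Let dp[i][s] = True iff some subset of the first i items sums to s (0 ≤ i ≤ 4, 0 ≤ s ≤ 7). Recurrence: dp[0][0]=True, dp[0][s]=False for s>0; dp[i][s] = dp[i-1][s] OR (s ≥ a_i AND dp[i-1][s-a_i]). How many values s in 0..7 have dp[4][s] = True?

5

i\s   0   1   2   3   4   5   6   7
  0   T   F   F   F   F   F   F   F
  1   T   F   F   T   F   F   F   F
  2   T   F   F   T   T   F   F   T
  3   T   F   F   T   T   F   F   T
  4   T   F   F   T   T   F   T   T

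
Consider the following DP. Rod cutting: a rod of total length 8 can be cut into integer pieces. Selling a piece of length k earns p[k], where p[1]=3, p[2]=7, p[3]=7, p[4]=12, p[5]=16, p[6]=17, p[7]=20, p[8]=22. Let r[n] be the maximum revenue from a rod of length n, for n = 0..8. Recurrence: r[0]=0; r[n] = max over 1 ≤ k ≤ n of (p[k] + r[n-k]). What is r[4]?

14

   n    0    1    2    3    4    5    6    7    8
r[n]    0    3    7   10   14   17   21   24   28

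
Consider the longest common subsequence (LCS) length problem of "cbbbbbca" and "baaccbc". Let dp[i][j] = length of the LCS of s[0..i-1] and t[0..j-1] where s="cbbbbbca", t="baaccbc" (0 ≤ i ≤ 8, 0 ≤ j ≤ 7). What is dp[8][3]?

   ''  b  a  a  c  c  b  c
''  0  0  0  0  0  0  0  0
 c  0  0  0  0  1  1  1  1
 b  0  1  1  1  1  1  2  2
 b  0  1  1  1  1  1  2  2
 b  0  1  1  1  1  1  2  2
 b  0  1  1  1  1  1  2  2
 b  0  1  1  1  1  1  2  2
 c  0  1  1  1  2  2  2  3
 a  0  1  2  2  2  2  2  3

2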